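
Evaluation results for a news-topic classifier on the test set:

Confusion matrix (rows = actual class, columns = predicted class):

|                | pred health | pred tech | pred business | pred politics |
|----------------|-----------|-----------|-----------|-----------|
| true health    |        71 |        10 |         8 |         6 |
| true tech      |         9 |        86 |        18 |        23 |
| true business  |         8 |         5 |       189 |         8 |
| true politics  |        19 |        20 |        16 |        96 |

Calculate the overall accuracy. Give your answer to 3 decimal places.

Accuracy = trace / total = (71+86+189+96=442) / 592 = 442/592 = 0.747

0.747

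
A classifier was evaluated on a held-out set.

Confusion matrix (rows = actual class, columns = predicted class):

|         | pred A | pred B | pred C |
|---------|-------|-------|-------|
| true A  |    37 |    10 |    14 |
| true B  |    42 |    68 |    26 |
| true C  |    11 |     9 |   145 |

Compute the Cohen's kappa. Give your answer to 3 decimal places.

0.513

Observed agreement pₒ = trace/N = 250/362 = 0.6906
Expected agreement pₑ = Σ (rowᵢ·colᵢ)/N² = (61·90 + 136·87 + 165·185)/362² = 0.3651
κ = (pₒ − pₑ)/(1 − pₑ) = (0.6906 − 0.3651)/(1 − 0.3651) = 0.513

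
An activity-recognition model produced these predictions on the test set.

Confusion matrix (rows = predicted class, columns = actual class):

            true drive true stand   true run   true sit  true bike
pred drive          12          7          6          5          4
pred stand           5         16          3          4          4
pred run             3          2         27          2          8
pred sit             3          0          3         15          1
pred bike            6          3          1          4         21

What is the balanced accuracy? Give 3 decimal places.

Balanced accuracy = mean of per-class recall.
  drive: recall = 12/29 = 0.4138
  stand: recall = 16/28 = 0.5714
  run: recall = 27/40 = 0.6750
  sit: recall = 15/30 = 0.5000
  bike: recall = 21/38 = 0.5526
Mean = (0.4138 + 0.5714 + 0.6750 + 0.5000 + 0.5526) / 5 = 0.543

0.543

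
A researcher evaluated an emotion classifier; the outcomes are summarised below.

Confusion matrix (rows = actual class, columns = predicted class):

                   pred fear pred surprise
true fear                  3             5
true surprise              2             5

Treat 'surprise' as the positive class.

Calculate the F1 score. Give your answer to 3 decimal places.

0.588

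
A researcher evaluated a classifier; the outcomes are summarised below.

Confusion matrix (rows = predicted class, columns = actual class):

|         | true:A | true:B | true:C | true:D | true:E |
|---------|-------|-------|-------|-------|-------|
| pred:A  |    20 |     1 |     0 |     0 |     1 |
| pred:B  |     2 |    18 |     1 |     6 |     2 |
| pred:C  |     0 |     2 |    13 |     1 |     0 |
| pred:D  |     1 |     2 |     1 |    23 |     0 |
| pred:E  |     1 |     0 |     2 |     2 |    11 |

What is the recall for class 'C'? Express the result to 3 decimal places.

0.765

One-vs-rest for 'C': TP = diagonal; FP = other classes predicted 'C'; FN = 'C' predicted as other.
recall = TP/(TP+FN).
C: TP=13, FN=0+1+1+2=4 → 13/17 = 0.7647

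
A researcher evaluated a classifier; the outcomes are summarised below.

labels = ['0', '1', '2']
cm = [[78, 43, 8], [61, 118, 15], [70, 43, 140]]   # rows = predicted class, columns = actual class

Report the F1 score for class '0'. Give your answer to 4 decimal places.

Treat '0' as positive and all other classes as negative.
F1 score = 2·TP/(2·TP+FP+FN).
0: TP=78, FP=43+8=51, FN=61+70=131 → 156/338 = 0.46154

0.4615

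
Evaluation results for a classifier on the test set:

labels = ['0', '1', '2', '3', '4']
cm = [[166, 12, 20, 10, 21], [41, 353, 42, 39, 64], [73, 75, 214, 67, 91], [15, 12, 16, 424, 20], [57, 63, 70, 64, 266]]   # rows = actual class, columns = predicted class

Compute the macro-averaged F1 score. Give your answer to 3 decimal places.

Per-class F1 score (2·TP/(2·TP+FP+FN)):
  0: TP=166, FP=41+73+15+57=186, FN=12+20+10+21=63 → 332/581 = 0.5714
  1: TP=353, FP=12+75+12+63=162, FN=41+42+39+64=186 → 706/1054 = 0.6698
  2: TP=214, FP=20+42+16+70=148, FN=73+75+67+91=306 → 428/882 = 0.4853
  3: TP=424, FP=10+39+67+64=180, FN=15+12+16+20=63 → 848/1091 = 0.7773
  4: TP=266, FP=21+64+91+20=196, FN=57+63+70+64=254 → 532/982 = 0.5418
Macro-F1 score = mean = (0.5714 + 0.6698 + 0.4853 + 0.7773 + 0.5418) / 5 = 0.609

0.609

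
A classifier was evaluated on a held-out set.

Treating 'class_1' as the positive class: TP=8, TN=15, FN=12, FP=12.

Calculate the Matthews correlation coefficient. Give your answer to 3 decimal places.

MCC = (TP·TN − FP·FN) / √((TP+FP)(TP+FN)(TN+FP)(TN+FN))
Numerator = 8·15 − 12·12 = -24
Denominator = √(20·20·27·27) = √291600 = 540.0000
MCC = -24 / 540.0000 = -0.044

-0.044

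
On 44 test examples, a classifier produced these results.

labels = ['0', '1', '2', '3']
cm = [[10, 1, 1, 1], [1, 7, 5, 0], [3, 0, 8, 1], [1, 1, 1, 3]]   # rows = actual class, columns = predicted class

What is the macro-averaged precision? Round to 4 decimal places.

Per-class precision (TP/(TP+FP)):
  0: TP=10, FP=1+3+1=5 → 10/15 = 0.66667
  1: TP=7, FP=1+0+1=2 → 7/9 = 0.77778
  2: TP=8, FP=1+5+1=7 → 8/15 = 0.53333
  3: TP=3, FP=1+0+1=2 → 3/5 = 0.60000
Macro-precision = mean = (0.66667 + 0.77778 + 0.53333 + 0.60000) / 4 = 0.6444

0.6444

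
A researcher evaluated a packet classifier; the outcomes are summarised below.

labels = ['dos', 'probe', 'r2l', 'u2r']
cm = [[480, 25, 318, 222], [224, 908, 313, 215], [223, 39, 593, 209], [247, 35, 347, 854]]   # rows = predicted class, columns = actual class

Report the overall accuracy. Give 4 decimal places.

Accuracy = trace / total = (480+908+593+854=2835) / 5252 = 2835/5252 = 0.5398

0.5398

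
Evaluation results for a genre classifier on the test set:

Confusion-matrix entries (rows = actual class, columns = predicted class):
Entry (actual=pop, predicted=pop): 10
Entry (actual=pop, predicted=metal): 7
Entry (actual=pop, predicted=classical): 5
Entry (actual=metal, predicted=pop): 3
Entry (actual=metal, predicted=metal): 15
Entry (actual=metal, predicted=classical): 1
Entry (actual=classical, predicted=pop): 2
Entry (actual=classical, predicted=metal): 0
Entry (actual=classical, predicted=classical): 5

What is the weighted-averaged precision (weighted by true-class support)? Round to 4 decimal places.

Per-class precision (TP/(TP+FP)):
  pop: TP=10, FP=3+2=5 → 10/15 = 0.66667
  metal: TP=15, FP=7+0=7 → 15/22 = 0.68182
  classical: TP=5, FP=5+1=6 → 5/11 = 0.45455
Weighted-precision = Σ (supportᵢ/N)·precisionᵢ with N=48: (22/48)·0.66667 + (19/48)·0.68182 + (7/48)·0.45455 = 0.6417

0.6417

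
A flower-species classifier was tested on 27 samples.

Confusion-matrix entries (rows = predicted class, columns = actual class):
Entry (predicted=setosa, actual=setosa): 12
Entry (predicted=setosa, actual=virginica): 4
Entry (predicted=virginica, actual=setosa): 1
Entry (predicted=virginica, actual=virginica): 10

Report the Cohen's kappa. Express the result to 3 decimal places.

Observed agreement pₒ = trace/N = 22/27 = 0.8148
Expected agreement pₑ = Σ (rowᵢ·colᵢ)/N² = (13·16 + 14·11)/27² = 0.4966
κ = (pₒ − pₑ)/(1 − pₑ) = (0.8148 − 0.4966)/(1 − 0.4966) = 0.632

0.632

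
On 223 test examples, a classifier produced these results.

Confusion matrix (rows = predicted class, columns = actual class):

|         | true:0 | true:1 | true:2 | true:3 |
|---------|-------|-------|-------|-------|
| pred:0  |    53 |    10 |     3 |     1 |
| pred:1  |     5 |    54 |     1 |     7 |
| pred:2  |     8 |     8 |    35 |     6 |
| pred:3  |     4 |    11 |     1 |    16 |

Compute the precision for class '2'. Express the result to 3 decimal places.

Treat '2' as positive and all other classes as negative.
precision = TP/(TP+FP).
2: TP=35, FP=8+8+6=22 → 35/57 = 0.6140

0.614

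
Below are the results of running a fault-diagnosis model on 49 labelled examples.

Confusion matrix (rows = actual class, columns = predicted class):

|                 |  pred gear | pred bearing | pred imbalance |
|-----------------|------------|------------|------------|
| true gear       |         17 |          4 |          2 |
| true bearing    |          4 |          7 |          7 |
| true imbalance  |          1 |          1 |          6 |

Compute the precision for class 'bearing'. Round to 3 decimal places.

0.583

precision = TP/(TP+FP).
bearing: TP=7, FP=4+1=5 → 7/12 = 0.5833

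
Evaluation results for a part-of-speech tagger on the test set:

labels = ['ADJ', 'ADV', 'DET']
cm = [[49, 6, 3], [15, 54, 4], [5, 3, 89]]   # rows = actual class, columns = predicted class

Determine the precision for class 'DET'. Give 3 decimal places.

Take TP from the diagonal, FP from the rest of the 'DET' prediction marginal, FN from the rest of the 'DET' actual marginal.
precision = TP/(TP+FP).
DET: TP=89, FP=3+4=7 → 89/96 = 0.9271

0.927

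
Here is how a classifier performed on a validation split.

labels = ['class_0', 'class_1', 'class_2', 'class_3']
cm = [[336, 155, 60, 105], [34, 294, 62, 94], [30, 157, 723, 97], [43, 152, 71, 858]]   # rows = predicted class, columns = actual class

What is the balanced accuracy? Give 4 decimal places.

0.6698

Balanced accuracy = mean of per-class recall.
  class_0: recall = 336/443 = 0.75847
  class_1: recall = 294/758 = 0.38786
  class_2: recall = 723/916 = 0.78930
  class_3: recall = 858/1154 = 0.74350
Mean = (0.75847 + 0.38786 + 0.78930 + 0.74350) / 4 = 0.6698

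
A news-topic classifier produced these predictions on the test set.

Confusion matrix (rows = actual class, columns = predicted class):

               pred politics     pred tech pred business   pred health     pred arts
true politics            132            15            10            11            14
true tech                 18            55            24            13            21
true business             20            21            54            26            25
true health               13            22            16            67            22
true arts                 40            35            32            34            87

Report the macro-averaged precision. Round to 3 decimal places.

Per-class precision (TP/(TP+FP)):
  politics: TP=132, FP=18+20+13+40=91 → 132/223 = 0.5919
  tech: TP=55, FP=15+21+22+35=93 → 55/148 = 0.3716
  business: TP=54, FP=10+24+16+32=82 → 54/136 = 0.3971
  health: TP=67, FP=11+13+26+34=84 → 67/151 = 0.4437
  arts: TP=87, FP=14+21+25+22=82 → 87/169 = 0.5148
Macro-precision = mean = (0.5919 + 0.3716 + 0.3971 + 0.4437 + 0.5148) / 5 = 0.464

0.464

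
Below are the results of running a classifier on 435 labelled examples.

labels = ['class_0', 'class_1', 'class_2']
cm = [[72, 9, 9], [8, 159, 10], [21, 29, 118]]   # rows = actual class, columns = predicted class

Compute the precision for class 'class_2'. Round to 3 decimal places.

One-vs-rest for 'class_2': TP = diagonal; FP = other classes predicted 'class_2'; FN = 'class_2' predicted as other.
precision = TP/(TP+FP).
class_2: TP=118, FP=9+10=19 → 118/137 = 0.8613

0.861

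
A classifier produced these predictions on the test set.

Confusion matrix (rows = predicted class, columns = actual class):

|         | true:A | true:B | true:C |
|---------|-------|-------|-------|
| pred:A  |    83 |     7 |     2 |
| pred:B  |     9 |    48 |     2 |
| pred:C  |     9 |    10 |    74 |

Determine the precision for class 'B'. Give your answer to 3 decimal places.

0.814

precision = TP/(TP+FP).
B: TP=48, FP=9+2=11 → 48/59 = 0.8136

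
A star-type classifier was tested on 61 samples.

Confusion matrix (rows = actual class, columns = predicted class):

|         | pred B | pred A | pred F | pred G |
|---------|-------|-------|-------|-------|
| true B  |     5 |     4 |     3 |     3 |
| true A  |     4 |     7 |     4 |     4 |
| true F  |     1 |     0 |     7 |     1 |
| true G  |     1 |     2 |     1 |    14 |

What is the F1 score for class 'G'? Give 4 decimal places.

0.7000

F1 score = 2·TP/(2·TP+FP+FN).
G: TP=14, FP=3+4+1=8, FN=1+2+1=4 → 28/40 = 0.70000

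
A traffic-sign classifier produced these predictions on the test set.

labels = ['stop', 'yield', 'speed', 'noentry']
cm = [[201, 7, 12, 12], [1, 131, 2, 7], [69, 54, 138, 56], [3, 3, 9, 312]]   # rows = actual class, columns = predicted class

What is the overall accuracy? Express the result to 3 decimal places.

0.769

Accuracy = trace / total = (201+131+138+312=782) / 1017 = 782/1017 = 0.769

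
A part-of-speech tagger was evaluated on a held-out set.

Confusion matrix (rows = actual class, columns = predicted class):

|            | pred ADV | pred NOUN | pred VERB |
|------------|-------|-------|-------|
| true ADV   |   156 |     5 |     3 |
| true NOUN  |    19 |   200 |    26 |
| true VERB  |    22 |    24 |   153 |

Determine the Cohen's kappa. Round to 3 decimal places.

Observed agreement pₒ = trace/N = 509/608 = 0.8372
Expected agreement pₑ = Σ (rowᵢ·colᵢ)/N² = (164·197 + 245·229 + 199·182)/608² = 0.3371
κ = (pₒ − pₑ)/(1 − pₑ) = (0.8372 − 0.3371)/(1 − 0.3371) = 0.754

0.754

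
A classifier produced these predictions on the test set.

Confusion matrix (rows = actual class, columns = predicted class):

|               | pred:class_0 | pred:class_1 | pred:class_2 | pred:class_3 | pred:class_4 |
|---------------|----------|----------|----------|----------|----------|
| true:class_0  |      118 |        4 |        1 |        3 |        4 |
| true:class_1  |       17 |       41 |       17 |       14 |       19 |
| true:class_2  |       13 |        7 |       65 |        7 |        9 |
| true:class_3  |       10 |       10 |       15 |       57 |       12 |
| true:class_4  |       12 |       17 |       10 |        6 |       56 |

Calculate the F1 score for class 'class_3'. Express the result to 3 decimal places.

0.597

Take TP from the diagonal, FP from the rest of the 'class_3' prediction marginal, FN from the rest of the 'class_3' actual marginal.
F1 score = 2·TP/(2·TP+FP+FN).
class_3: TP=57, FP=3+14+7+6=30, FN=10+10+15+12=47 → 114/191 = 0.5969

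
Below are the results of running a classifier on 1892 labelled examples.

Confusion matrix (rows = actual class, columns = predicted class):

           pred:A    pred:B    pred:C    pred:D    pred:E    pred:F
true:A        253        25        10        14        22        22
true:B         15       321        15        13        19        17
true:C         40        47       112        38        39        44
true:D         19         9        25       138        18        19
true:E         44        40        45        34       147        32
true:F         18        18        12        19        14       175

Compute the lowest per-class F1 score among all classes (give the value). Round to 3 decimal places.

0.416

Per-class F1 score (2·TP/(2·TP+FP+FN)):
  A: TP=253, FP=15+40+19+44+18=136, FN=25+10+14+22+22=93 → 506/735 = 0.6884
  B: TP=321, FP=25+47+9+40+18=139, FN=15+15+13+19+17=79 → 642/860 = 0.7465
  C: TP=112, FP=10+15+25+45+12=107, FN=40+47+38+39+44=208 → 224/539 = 0.4156
  D: TP=138, FP=14+13+38+34+19=118, FN=19+9+25+18+19=90 → 276/484 = 0.5702
  E: TP=147, FP=22+19+39+18+14=112, FN=44+40+45+34+32=195 → 294/601 = 0.4892
  F: TP=175, FP=22+17+44+19+32=134, FN=18+18+12+19+14=81 → 350/565 = 0.6195
Lowest is class 'C' with F1 score = 0.416.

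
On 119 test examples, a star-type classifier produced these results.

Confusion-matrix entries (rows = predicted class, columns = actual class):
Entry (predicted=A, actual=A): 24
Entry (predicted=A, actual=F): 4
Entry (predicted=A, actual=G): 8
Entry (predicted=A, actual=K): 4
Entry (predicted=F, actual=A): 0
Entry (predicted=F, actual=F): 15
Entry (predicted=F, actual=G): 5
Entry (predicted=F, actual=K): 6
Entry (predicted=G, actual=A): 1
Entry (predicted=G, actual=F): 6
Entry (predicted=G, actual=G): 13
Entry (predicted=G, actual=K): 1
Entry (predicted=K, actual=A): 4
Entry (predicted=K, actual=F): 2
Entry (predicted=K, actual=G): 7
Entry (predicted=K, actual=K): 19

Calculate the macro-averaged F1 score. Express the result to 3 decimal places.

0.589

Per-class F1 score (2·TP/(2·TP+FP+FN)):
  A: TP=24, FP=4+8+4=16, FN=0+1+4=5 → 48/69 = 0.6957
  F: TP=15, FP=0+5+6=11, FN=4+6+2=12 → 30/53 = 0.5660
  G: TP=13, FP=1+6+1=8, FN=8+5+7=20 → 26/54 = 0.4815
  K: TP=19, FP=4+2+7=13, FN=4+6+1=11 → 38/62 = 0.6129
Macro-F1 score = mean = (0.6957 + 0.5660 + 0.4815 + 0.6129) / 4 = 0.589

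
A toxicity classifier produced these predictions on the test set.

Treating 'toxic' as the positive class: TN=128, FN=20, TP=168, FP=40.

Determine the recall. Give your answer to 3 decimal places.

Recall = TP/(TP+FN) = 168/(168+20) = 168/188 = 0.894

0.894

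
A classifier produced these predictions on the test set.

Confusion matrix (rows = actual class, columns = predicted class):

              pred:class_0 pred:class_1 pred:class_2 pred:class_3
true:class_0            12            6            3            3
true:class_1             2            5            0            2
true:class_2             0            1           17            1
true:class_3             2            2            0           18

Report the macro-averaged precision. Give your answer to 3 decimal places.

Per-class precision (TP/(TP+FP)):
  class_0: TP=12, FP=2+0+2=4 → 12/16 = 0.7500
  class_1: TP=5, FP=6+1+2=9 → 5/14 = 0.3571
  class_2: TP=17, FP=3+0+0=3 → 17/20 = 0.8500
  class_3: TP=18, FP=3+2+1=6 → 18/24 = 0.7500
Macro-precision = mean = (0.7500 + 0.3571 + 0.8500 + 0.7500) / 4 = 0.677

0.677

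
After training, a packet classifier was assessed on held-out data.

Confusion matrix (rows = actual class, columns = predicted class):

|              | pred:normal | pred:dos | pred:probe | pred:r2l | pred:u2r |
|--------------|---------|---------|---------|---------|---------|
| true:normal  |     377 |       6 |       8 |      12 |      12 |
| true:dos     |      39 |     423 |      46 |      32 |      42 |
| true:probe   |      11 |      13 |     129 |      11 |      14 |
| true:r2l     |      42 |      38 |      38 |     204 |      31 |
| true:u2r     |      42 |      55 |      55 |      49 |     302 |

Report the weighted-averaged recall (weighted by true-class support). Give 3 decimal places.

0.707

Per-class recall (TP/(TP+FN)):
  normal: TP=377, FN=6+8+12+12=38 → 377/415 = 0.9084
  dos: TP=423, FN=39+46+32+42=159 → 423/582 = 0.7268
  probe: TP=129, FN=11+13+11+14=49 → 129/178 = 0.7247
  r2l: TP=204, FN=42+38+38+31=149 → 204/353 = 0.5779
  u2r: TP=302, FN=42+55+55+49=201 → 302/503 = 0.6004
Weighted-recall = Σ (supportᵢ/N)·recallᵢ with N=2031: (415/2031)·0.9084 + (582/2031)·0.7268 + (178/2031)·0.7247 + (353/2031)·0.5779 + (503/2031)·0.6004 = 0.707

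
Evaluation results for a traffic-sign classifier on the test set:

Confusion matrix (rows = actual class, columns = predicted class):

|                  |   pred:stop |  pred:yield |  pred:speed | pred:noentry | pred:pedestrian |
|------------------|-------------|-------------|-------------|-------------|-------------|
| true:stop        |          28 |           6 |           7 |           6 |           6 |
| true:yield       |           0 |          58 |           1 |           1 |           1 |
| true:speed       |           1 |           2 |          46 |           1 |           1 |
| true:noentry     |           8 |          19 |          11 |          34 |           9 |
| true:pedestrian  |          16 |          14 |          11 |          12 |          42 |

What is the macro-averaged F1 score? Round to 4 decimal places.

Per-class F1 score (2·TP/(2·TP+FP+FN)):
  stop: TP=28, FP=0+1+8+16=25, FN=6+7+6+6=25 → 56/106 = 0.52830
  yield: TP=58, FP=6+2+19+14=41, FN=0+1+1+1=3 → 116/160 = 0.72500
  speed: TP=46, FP=7+1+11+11=30, FN=1+2+1+1=5 → 92/127 = 0.72441
  noentry: TP=34, FP=6+1+1+12=20, FN=8+19+11+9=47 → 68/135 = 0.50370
  pedestrian: TP=42, FP=6+1+1+9=17, FN=16+14+11+12=53 → 84/154 = 0.54545
Macro-F1 score = mean = (0.52830 + 0.72500 + 0.72441 + 0.50370 + 0.54545) / 5 = 0.6054

0.6054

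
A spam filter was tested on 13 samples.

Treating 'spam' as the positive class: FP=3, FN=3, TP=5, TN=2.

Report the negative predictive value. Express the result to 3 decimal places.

NPV = TN/(TN+FN) = 2/(2+3) = 0.400

0.400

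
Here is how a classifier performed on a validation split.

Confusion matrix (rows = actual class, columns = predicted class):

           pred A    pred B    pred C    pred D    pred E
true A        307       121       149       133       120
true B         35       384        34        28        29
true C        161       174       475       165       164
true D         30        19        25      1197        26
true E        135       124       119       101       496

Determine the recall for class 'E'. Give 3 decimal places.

0.509

One-vs-rest for 'E': TP = diagonal; FP = other classes predicted 'E'; FN = 'E' predicted as other.
recall = TP/(TP+FN).
E: TP=496, FN=135+124+119+101=479 → 496/975 = 0.5087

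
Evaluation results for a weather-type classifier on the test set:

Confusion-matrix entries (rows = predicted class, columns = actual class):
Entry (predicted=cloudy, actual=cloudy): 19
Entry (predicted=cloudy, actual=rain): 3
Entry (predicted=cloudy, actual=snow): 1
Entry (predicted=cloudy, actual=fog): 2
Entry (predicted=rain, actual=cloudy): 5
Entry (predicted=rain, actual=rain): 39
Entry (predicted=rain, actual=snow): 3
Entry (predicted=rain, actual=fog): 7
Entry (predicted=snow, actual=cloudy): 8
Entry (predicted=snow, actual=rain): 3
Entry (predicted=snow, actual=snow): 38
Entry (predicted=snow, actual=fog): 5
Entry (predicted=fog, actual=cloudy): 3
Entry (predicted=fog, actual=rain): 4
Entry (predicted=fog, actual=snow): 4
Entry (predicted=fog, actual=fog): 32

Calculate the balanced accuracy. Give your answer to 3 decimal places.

Balanced accuracy = mean of per-class recall.
  cloudy: recall = 19/35 = 0.5429
  rain: recall = 39/49 = 0.7959
  snow: recall = 38/46 = 0.8261
  fog: recall = 32/46 = 0.6957
Mean = (0.5429 + 0.7959 + 0.8261 + 0.6957) / 4 = 0.715

0.715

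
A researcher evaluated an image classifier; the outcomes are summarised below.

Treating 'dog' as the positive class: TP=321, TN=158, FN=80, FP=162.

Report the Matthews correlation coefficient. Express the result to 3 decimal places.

0.311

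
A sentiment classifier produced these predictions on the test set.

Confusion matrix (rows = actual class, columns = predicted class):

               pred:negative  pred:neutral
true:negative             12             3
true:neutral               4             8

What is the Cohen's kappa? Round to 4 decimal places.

0.4706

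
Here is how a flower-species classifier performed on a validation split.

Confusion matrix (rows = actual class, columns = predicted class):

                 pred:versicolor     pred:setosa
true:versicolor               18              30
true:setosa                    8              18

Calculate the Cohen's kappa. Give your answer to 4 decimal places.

Observed agreement pₒ = trace/N = 36/74 = 0.48649
Expected agreement pₑ = Σ (rowᵢ·colᵢ)/N² = (48·26 + 26·48)/74² = 0.45581
κ = (pₒ − pₑ)/(1 − pₑ) = (0.48649 − 0.45581)/(1 − 0.45581) = 0.0564

0.0564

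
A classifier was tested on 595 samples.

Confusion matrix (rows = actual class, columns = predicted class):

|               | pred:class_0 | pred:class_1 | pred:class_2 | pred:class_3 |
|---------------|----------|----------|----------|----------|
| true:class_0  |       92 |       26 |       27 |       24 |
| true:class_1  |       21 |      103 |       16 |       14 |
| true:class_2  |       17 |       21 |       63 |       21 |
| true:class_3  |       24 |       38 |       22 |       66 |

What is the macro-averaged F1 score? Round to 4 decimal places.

0.5390

Per-class F1 score (2·TP/(2·TP+FP+FN)):
  class_0: TP=92, FP=21+17+24=62, FN=26+27+24=77 → 184/323 = 0.56966
  class_1: TP=103, FP=26+21+38=85, FN=21+16+14=51 → 206/342 = 0.60234
  class_2: TP=63, FP=27+16+22=65, FN=17+21+21=59 → 126/250 = 0.50400
  class_3: TP=66, FP=24+14+21=59, FN=24+38+22=84 → 132/275 = 0.48000
Macro-F1 score = mean = (0.56966 + 0.60234 + 0.50400 + 0.48000) / 4 = 0.5390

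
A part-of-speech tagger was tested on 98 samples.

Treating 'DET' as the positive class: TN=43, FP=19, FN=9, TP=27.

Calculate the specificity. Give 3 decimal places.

Specificity = TN/(TN+FP) = 43/(43+19) = 0.694

0.694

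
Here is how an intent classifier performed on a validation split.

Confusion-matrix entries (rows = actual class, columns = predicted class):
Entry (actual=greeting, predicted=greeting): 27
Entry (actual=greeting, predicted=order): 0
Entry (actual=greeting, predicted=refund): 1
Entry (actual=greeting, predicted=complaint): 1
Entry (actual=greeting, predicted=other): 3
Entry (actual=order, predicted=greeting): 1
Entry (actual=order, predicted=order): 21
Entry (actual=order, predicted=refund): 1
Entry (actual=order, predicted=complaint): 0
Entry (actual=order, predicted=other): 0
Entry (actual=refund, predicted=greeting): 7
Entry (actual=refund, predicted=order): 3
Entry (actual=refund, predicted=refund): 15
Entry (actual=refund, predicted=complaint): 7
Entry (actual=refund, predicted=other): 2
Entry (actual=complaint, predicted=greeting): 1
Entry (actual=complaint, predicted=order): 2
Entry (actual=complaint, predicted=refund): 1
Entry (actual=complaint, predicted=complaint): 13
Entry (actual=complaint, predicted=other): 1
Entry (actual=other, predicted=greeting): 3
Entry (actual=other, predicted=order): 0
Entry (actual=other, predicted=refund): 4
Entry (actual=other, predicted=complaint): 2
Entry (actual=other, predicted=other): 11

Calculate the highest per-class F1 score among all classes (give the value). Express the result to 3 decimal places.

Per-class F1 score (2·TP/(2·TP+FP+FN)):
  greeting: TP=27, FP=1+7+1+3=12, FN=0+1+1+3=5 → 54/71 = 0.7606
  order: TP=21, FP=0+3+2+0=5, FN=1+1+0+0=2 → 42/49 = 0.8571
  refund: TP=15, FP=1+1+1+4=7, FN=7+3+7+2=19 → 30/56 = 0.5357
  complaint: TP=13, FP=1+0+7+2=10, FN=1+2+1+1=5 → 26/41 = 0.6341
  other: TP=11, FP=3+0+2+1=6, FN=3+0+4+2=9 → 22/37 = 0.5946
Highest is class 'order' with F1 score = 0.857.

0.857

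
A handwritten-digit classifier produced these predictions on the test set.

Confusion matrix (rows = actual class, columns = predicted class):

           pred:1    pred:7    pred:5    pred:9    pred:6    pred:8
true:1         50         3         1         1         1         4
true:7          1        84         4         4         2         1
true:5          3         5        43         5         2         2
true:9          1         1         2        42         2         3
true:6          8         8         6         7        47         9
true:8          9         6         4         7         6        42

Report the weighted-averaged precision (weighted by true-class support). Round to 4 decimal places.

0.7277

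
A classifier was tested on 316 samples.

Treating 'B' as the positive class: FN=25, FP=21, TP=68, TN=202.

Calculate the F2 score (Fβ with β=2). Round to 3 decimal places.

Fβ = (1+β²)·TP / ((1+β²)·TP + β²·FN + FP), with β²=4
= 5·68 / (5·68 + 4·25 + 21) = 0.738

0.738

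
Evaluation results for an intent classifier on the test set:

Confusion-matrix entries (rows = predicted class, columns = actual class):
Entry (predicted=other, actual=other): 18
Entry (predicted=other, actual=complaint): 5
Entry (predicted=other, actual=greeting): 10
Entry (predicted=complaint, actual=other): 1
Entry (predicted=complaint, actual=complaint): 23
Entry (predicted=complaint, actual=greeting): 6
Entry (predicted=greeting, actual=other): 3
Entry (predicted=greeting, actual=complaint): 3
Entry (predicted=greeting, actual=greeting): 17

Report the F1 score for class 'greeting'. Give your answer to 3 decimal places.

Take TP from the diagonal, FP from the rest of the 'greeting' prediction marginal, FN from the rest of the 'greeting' actual marginal.
F1 score = 2·TP/(2·TP+FP+FN).
greeting: TP=17, FP=3+3=6, FN=10+6=16 → 34/56 = 0.6071

0.607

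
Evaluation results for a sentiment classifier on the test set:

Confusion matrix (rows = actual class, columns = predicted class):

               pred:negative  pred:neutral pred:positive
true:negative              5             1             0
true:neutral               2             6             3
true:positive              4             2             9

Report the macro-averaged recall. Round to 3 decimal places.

0.660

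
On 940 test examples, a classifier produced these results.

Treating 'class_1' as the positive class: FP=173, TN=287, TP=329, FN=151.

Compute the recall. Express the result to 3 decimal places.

0.685

Recall = TP/(TP+FN) = 329/(329+151) = 329/480 = 0.685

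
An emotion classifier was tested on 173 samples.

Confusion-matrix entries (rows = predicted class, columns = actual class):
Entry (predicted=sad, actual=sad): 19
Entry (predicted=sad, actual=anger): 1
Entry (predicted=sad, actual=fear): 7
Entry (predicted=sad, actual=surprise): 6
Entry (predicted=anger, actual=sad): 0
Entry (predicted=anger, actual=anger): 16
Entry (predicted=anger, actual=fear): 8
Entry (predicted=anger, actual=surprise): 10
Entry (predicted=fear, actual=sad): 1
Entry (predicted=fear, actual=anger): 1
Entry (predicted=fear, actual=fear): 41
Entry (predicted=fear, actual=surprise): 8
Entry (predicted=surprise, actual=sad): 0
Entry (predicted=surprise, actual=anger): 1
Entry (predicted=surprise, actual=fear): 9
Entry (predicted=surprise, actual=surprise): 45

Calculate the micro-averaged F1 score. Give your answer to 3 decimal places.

Micro-averaging pools counts across classes: ΣTP=121, ΣFP=52, ΣFN=52.
Micro-F1 score = 2·TP/(2·TP+FP+FN) on pooled counts = 0.699 (equals overall accuracy in single-label multiclass).

0.699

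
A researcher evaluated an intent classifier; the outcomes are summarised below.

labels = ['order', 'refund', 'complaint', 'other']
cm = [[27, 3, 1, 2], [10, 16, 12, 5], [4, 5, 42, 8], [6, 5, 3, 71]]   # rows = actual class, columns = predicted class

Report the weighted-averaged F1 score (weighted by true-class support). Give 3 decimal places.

Per-class F1 score (2·TP/(2·TP+FP+FN)):
  order: TP=27, FP=10+4+6=20, FN=3+1+2=6 → 54/80 = 0.6750
  refund: TP=16, FP=3+5+5=13, FN=10+12+5=27 → 32/72 = 0.4444
  complaint: TP=42, FP=1+12+3=16, FN=4+5+8=17 → 84/117 = 0.7179
  other: TP=71, FP=2+5+8=15, FN=6+5+3=14 → 142/171 = 0.8304
Weighted-F1 score = Σ (supportᵢ/N)·F1 scoreᵢ with N=220: (33/220)·0.6750 + (43/220)·0.4444 + (59/220)·0.7179 + (85/220)·0.8304 = 0.701

0.701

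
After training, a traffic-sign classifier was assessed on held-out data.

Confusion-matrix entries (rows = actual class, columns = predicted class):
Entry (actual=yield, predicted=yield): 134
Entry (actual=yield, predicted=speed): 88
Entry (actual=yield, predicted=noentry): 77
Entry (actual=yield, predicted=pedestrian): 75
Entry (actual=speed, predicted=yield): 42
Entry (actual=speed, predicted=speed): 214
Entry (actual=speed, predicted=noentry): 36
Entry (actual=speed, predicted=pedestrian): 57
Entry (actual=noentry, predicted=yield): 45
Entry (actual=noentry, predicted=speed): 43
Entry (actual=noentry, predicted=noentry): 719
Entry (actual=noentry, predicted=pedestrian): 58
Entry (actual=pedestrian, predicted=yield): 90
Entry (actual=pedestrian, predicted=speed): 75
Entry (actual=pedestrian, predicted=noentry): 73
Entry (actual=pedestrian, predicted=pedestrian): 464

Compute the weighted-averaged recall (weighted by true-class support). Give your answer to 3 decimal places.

0.669

Per-class recall (TP/(TP+FN)):
  yield: TP=134, FN=88+77+75=240 → 134/374 = 0.3583
  speed: TP=214, FN=42+36+57=135 → 214/349 = 0.6132
  noentry: TP=719, FN=45+43+58=146 → 719/865 = 0.8312
  pedestrian: TP=464, FN=90+75+73=238 → 464/702 = 0.6610
Weighted-recall = Σ (supportᵢ/N)·recallᵢ with N=2290: (374/2290)·0.3583 + (349/2290)·0.6132 + (865/2290)·0.8312 + (702/2290)·0.6610 = 0.669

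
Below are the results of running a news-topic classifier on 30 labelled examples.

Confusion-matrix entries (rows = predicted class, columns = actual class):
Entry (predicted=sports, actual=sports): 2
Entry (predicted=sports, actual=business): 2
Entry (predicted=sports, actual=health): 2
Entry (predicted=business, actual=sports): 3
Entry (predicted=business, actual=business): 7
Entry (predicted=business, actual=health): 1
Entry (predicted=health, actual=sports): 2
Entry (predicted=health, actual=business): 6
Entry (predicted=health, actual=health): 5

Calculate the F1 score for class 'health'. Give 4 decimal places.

F1 score = 2·TP/(2·TP+FP+FN).
health: TP=5, FP=2+6=8, FN=2+1=3 → 10/21 = 0.47619

0.4762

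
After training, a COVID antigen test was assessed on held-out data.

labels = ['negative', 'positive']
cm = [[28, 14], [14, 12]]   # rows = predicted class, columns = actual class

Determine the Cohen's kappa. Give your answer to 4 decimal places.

Observed agreement pₒ = trace/N = 40/68 = 0.58824
Expected agreement pₑ = Σ (rowᵢ·colᵢ)/N² = (42·42 + 26·26)/68² = 0.52768
κ = (pₒ − pₑ)/(1 − pₑ) = (0.58824 − 0.52768)/(1 − 0.52768) = 0.1282

0.1282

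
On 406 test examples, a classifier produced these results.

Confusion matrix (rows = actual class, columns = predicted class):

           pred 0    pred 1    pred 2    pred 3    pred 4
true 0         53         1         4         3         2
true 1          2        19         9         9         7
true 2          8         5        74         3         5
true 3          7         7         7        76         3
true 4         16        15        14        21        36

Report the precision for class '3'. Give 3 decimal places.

Take TP from the diagonal, FP from the rest of the '3' prediction marginal, FN from the rest of the '3' actual marginal.
precision = TP/(TP+FP).
3: TP=76, FP=3+9+3+21=36 → 76/112 = 0.6786

0.679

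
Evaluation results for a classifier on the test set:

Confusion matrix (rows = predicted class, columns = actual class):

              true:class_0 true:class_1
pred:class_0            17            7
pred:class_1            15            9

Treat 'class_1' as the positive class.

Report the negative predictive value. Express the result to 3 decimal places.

0.708

NPV = TN/(TN+FN) = 17/(17+7) = 0.708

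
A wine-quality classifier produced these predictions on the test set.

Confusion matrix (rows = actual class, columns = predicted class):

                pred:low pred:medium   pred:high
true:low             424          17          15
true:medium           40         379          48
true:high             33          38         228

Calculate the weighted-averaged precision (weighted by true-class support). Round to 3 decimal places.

0.844

Per-class precision (TP/(TP+FP)):
  low: TP=424, FP=40+33=73 → 424/497 = 0.8531
  medium: TP=379, FP=17+38=55 → 379/434 = 0.8733
  high: TP=228, FP=15+48=63 → 228/291 = 0.7835
Weighted-precision = Σ (supportᵢ/N)·precisionᵢ with N=1222: (456/1222)·0.8531 + (467/1222)·0.8733 + (299/1222)·0.7835 = 0.844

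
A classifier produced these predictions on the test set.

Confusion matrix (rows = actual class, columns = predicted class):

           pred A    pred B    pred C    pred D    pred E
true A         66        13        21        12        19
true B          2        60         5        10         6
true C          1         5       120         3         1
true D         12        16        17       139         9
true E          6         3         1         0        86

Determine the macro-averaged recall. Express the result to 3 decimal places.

0.753

Per-class recall (TP/(TP+FN)):
  A: TP=66, FN=13+21+12+19=65 → 66/131 = 0.5038
  B: TP=60, FN=2+5+10+6=23 → 60/83 = 0.7229
  C: TP=120, FN=1+5+3+1=10 → 120/130 = 0.9231
  D: TP=139, FN=12+16+17+9=54 → 139/193 = 0.7202
  E: TP=86, FN=6+3+1+0=10 → 86/96 = 0.8958
Macro-recall = mean = (0.5038 + 0.7229 + 0.9231 + 0.7202 + 0.8958) / 5 = 0.753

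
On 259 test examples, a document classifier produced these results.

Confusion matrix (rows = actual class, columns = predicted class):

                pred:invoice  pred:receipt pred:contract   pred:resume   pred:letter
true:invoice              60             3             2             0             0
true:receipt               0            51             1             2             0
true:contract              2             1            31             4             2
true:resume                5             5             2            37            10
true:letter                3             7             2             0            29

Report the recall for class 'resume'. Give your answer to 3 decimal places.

Treat 'resume' as positive and all other classes as negative.
recall = TP/(TP+FN).
resume: TP=37, FN=5+5+2+10=22 → 37/59 = 0.6271

0.627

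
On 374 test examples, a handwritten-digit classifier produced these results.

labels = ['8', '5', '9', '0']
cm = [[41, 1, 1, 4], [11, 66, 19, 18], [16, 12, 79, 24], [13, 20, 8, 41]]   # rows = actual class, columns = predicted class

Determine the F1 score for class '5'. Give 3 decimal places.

F1 score = 2·TP/(2·TP+FP+FN).
5: TP=66, FP=1+12+20=33, FN=11+19+18=48 → 132/213 = 0.6197

0.620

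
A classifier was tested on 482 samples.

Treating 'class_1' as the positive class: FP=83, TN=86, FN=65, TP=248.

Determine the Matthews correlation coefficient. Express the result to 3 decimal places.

0.310

MCC = (TP·TN − FP·FN) / √((TP+FP)(TP+FN)(TN+FP)(TN+FN))
Numerator = 248·86 − 83·65 = 15933
Denominator = √(331·313·169·151) = √2643844957 = 51418.3329
MCC = 15933 / 51418.3329 = 0.310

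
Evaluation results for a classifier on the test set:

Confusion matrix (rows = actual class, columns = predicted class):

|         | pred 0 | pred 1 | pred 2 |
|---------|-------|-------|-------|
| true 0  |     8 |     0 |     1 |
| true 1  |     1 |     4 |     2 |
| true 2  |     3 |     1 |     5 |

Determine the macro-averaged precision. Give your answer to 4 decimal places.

Per-class precision (TP/(TP+FP)):
  0: TP=8, FP=1+3=4 → 8/12 = 0.66667
  1: TP=4, FP=0+1=1 → 4/5 = 0.80000
  2: TP=5, FP=1+2=3 → 5/8 = 0.62500
Macro-precision = mean = (0.66667 + 0.80000 + 0.62500) / 3 = 0.6972

0.6972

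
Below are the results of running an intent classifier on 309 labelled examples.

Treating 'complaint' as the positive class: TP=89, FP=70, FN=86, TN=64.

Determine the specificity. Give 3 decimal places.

Specificity = TN/(TN+FP) = 64/(64+70) = 0.478

0.478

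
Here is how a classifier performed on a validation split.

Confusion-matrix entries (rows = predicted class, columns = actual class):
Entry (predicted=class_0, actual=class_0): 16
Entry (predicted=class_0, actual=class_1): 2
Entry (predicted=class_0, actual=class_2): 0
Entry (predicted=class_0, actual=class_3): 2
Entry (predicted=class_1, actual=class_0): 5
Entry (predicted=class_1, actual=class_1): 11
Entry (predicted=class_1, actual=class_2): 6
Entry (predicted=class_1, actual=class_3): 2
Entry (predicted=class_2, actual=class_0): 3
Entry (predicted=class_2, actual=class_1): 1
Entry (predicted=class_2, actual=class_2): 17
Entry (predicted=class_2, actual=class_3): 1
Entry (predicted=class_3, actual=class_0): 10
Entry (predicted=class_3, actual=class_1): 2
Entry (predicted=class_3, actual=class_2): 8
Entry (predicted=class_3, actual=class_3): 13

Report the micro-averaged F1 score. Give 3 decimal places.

Micro-averaging pools counts across classes: ΣTP=57, ΣFP=42, ΣFN=42.
Micro-F1 score = 2·TP/(2·TP+FP+FN) on pooled counts = 0.576 (equals overall accuracy in single-label multiclass).

0.576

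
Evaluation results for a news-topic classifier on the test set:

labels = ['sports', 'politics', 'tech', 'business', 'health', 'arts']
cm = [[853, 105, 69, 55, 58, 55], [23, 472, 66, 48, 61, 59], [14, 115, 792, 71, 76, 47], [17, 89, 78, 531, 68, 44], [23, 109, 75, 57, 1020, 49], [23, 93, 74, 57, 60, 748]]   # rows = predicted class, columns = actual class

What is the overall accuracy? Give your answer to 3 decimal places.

Accuracy = trace / total = (853+472+792+531+1020+748=4416) / 6254 = 4416/6254 = 0.706

0.706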